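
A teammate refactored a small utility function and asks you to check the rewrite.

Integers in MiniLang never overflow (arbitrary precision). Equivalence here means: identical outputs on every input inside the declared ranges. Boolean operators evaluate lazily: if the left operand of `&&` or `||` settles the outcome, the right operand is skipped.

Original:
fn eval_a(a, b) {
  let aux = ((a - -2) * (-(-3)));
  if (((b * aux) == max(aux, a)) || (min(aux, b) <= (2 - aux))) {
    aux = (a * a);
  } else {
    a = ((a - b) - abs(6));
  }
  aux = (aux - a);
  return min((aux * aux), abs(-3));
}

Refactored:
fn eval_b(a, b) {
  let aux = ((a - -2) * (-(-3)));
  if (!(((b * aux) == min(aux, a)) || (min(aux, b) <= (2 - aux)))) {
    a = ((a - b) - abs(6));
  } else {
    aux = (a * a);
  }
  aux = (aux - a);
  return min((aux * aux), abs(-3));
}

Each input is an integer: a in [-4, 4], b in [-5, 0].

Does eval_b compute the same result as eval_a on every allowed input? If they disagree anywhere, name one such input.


Not equivalent: a=0, b=0 separates them (3 vs 0).
eval_a: aux becomes 6; next (((b * aux) == max(aux, a)) || (min(aux, b) <= (2 - aux))) evaluates to false; next a becomes -6; next aux becomes 12; next final value 3
eval_b: aux becomes 6; next (!(((b * aux) == min(aux, a)) || (min(aux, b) <= (2 - aux)))) evaluates to false; next aux becomes 0; next aux becomes 0; next final value 0
verdict: not equivalent; witness: a=0, b=0


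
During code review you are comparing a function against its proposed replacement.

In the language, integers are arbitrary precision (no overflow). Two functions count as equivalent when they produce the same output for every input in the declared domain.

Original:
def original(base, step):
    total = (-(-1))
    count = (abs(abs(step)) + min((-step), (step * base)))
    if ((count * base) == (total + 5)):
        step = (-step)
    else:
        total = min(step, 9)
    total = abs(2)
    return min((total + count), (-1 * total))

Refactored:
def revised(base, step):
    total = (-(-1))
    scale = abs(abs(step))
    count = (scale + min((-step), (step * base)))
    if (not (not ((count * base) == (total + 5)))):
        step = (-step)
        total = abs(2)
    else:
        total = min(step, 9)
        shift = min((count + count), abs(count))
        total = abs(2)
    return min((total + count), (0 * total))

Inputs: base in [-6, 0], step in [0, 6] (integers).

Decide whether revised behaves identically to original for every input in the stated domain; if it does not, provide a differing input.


Take base=-6, step=0.
original: total := 1 | count := 0 | ((count * base) == (total + 5)): false | total := 0 | total := 2 | result -2
revised: total := 1 | scale := 0 | count := 0 | (not (not ((count * base) == (total + 5)))): false | total := 0 | shift := 0 | total := 2 | result 0
-2 vs 0 — the two versions disagree here.
verdict: not equivalent; witness: base=-6, step=0


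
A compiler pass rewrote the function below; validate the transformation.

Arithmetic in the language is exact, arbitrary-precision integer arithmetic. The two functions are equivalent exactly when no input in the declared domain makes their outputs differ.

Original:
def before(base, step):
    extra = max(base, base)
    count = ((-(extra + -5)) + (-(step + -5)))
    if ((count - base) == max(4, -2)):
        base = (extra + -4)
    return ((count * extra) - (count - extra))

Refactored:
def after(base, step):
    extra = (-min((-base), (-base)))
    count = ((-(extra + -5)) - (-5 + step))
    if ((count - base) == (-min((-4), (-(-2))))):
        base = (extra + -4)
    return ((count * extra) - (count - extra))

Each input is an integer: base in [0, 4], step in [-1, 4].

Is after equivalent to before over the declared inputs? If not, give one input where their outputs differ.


Changes here: min/max/abs usage differs, arithmetic usage differs; the full 30-point sweep finds no disagreement.
verdict: equivalent


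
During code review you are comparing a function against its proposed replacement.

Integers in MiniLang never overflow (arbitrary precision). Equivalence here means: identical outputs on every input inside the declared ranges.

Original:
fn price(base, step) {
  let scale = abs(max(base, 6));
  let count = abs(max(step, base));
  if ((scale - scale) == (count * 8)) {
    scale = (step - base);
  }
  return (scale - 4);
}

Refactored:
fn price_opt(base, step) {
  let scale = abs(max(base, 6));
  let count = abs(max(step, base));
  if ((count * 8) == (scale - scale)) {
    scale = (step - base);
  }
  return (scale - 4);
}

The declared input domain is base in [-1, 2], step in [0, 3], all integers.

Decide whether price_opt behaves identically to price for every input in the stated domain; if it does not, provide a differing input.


Differences: same computation, different form — yet all 16 inputs agree.
verdict: equivalent


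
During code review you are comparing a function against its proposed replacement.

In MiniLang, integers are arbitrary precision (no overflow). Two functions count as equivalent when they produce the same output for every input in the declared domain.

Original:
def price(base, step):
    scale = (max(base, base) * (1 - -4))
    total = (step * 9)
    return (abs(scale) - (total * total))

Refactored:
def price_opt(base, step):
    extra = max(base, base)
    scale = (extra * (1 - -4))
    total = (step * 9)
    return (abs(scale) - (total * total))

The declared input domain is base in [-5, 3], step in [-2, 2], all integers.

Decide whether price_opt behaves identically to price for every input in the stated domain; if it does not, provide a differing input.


Equivalent — the differences include statement counts differ; and local variable names differ, yet no declared input distinguishes the two.
As a probe, take base=2, step=-1: price runs scale = 10; total = -9; return -71; price_opt runs extra = 2; scale = 10; total = -9; return -71; both end at -71.
An exhaustive pass over the 45 declared inputs shows identical outputs.
verdict: equivalent


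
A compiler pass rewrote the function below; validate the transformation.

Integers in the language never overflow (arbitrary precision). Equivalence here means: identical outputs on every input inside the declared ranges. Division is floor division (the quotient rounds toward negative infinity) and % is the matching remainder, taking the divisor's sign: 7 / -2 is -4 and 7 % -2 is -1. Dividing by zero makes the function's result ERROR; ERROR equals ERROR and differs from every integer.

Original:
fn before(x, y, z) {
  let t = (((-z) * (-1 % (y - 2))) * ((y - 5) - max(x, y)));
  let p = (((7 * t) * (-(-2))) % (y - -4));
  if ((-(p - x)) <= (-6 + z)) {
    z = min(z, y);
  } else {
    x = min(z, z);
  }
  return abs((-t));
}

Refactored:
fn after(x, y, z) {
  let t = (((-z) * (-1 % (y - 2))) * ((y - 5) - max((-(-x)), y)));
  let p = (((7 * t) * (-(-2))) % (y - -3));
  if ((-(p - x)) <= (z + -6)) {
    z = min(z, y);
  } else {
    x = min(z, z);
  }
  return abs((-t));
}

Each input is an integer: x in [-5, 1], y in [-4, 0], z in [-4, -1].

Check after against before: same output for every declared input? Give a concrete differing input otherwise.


At x=-5, y=-4, z=-4: before gives ERROR, after gives 20.
verdict: not equivalent; witness: x=-5, y=-4, z=-4


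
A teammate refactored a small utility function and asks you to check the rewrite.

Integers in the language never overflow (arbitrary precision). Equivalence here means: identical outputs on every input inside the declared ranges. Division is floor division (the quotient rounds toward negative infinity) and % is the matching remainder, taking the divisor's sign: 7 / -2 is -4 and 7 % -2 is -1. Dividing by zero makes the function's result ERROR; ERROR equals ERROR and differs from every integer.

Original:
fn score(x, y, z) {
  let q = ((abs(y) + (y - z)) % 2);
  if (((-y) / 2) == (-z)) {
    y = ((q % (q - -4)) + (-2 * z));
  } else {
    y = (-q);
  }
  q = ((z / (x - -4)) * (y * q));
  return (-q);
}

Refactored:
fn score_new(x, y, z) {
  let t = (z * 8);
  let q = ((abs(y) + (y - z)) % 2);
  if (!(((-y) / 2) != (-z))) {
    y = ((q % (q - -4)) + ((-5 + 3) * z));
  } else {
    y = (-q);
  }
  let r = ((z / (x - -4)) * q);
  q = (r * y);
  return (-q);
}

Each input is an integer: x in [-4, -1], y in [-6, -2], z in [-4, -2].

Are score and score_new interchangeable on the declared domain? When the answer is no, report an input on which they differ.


Reading the diff, among the changes: boolean connective usage differs, arithmetic usage differs, comparison usage differs, constant usage differs, local variable names differ, statement counts differ.
As a probe, take x=-1, y=-6, z=-4: score runs q = 0; (((-y) / 2) == (-z)) -> false; y = 0; q = 0; return 0; score_new runs t = -32; q = 0; (!(((-y) / 2) != (-z))) -> false; y = 0; r = 0; q = 0; return 0; both end at 0.
Checked all 60 inputs in the declared domain: the outputs agree on every one.
verdict: equivalent


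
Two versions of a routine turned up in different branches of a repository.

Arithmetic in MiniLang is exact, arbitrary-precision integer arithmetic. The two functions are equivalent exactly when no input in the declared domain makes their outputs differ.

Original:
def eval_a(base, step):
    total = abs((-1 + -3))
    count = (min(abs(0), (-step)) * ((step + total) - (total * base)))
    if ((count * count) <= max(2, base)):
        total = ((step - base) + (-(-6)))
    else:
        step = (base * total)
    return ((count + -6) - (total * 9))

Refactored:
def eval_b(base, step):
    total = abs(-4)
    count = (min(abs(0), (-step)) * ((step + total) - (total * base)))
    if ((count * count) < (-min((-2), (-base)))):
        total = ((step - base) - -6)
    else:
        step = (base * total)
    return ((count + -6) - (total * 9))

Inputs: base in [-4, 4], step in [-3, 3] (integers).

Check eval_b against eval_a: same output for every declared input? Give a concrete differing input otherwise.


Equivalent. One difference looks behavioral, but it never changes the outcome for any declared input.
Across all 63 domain points the two functions coincide.
One worked example (base=3, step=3) — eval_a: total becomes 4; next count becomes 15; next ((count * count) <= max(2, base)) evaluates to false; next step becomes 12; next final value -27; eval_b: total becomes 4; next count becomes 15; next ((count * count) < (-min((-2), (-base)))) evaluates to false; next step becomes 12; next final value -27; agreement on -27.
verdict: equivalent


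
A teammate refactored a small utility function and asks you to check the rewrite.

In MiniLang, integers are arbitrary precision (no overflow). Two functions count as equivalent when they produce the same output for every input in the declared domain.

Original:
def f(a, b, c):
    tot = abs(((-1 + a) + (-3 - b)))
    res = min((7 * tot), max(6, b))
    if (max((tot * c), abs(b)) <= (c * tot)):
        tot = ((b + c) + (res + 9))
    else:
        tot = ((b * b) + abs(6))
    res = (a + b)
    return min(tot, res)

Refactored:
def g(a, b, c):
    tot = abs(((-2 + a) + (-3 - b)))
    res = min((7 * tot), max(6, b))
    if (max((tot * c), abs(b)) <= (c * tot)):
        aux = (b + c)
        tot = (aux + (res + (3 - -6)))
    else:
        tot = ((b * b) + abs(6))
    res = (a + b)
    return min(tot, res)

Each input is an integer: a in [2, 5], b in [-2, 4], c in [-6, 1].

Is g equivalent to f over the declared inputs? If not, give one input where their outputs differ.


On input a=4, b=0, c=-6, f returns 3 while g returns 4.
verdict: not equivalent; witness: a=4, b=0, c=-6


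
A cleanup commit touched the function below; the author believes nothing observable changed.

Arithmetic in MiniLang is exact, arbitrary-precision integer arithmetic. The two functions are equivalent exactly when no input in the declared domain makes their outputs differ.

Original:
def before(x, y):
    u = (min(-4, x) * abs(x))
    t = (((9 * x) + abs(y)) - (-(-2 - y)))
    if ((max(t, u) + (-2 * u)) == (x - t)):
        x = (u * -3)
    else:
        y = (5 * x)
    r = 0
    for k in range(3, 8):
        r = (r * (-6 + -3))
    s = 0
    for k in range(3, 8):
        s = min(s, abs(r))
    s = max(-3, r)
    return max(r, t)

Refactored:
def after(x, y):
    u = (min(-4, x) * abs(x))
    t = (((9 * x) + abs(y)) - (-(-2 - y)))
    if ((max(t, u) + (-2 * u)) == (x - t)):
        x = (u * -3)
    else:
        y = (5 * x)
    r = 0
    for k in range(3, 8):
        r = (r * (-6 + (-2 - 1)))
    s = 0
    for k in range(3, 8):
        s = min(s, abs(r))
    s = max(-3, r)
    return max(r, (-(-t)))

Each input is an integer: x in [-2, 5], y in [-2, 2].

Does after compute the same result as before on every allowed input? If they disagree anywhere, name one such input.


The two versions differ — the changes include constant usage differs, plus arithmetic usage differs.
Tracing x=5, y=-2: before: u := -20 | t := 47 | ((max(t, u) + (-2 * u)) == (x - t)): false | y := 25 | r := 0 | iter k=3: | r := 0 | iter k=4: | r := 0 | iter k=5: | r := 0 | iter k=6: | r := 0 | iter k=7: | r := 0 | s := 0 | iter k=3: | s := 0 | iter k=4: | s := 0 | iter k=5: | s := 0 | iter k=6: | s := 0 | iter k=7: | s := 0 | s := 0 | result 47 | after: u := -20 | t := 47 | ((max(t, u) + (-2 * u)) == (x - t)): false | y := 25 | r := 0 | iter k=3: | r := 0 | iter k=4: | r := 0 | iter k=5: | r := 0 | iter k=6: | r := 0 | iter k=7: | r := 0 | s := 0 | iter k=3: | s := 0 | iter k=4: | s := 0 | iter k=5: | s := 0 | iter k=6: | s := 0 | iter k=7: | s := 0 | s := 0 | result 47 — matching result 47.
Sweeping the whole domain (40 inputs) finds no disagreement.
verdict: equivalent


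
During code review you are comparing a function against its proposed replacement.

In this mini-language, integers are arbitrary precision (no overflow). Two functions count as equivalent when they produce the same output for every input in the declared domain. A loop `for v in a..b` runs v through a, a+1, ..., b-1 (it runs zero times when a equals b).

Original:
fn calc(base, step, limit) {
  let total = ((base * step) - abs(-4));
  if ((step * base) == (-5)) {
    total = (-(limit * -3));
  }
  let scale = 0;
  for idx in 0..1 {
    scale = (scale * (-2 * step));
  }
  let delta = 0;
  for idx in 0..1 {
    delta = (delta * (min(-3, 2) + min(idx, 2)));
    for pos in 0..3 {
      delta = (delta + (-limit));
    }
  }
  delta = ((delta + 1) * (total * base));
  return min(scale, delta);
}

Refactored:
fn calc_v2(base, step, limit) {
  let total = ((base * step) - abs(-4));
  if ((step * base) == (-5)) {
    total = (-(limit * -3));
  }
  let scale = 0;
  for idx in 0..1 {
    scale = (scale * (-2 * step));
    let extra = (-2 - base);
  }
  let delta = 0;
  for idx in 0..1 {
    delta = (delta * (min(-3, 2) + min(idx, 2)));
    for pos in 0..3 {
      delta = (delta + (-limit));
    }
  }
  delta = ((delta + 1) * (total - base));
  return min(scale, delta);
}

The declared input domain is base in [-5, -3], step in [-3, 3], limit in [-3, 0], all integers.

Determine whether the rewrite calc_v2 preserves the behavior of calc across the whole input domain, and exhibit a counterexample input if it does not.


Try base=-5, step=-3, limit=-3.
calc: total := 11 | ((step * base) == (-5)): false | scale := 0 | iter idx=0: | scale := 0 | delta := 0 | iter idx=0: | delta := 0 | iter pos=0: | delta := 3 | iter pos=1: | delta := 6 | iter pos=2: | delta := 9 | delta := -550 | result -550
calc_v2: total := 11 | ((step * base) == (-5)): false | scale := 0 | iter idx=0: | scale := 0 | extra := 3 | delta := 0 | iter idx=0: | delta := 0 | iter pos=0: | delta := 3 | iter pos=1: | delta := 6 | iter pos=2: | delta := 9 | delta := 160 | result 0
-550 vs 0 — the two versions disagree here.
verdict: not equivalent; witness: base=-5, step=-3, limit=-3


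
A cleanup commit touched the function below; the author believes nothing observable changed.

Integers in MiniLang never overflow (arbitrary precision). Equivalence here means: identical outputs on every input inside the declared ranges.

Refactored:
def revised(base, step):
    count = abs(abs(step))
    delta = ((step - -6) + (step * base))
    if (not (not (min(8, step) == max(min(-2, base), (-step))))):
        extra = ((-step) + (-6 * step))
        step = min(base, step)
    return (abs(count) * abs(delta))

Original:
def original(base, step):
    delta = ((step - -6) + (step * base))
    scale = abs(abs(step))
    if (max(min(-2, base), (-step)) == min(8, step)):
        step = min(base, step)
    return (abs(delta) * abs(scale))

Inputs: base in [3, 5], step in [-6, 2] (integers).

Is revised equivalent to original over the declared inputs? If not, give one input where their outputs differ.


Changes here: boolean connective usage differs; and constant usage differs; and statement counts differ; and local variable names differ; and arithmetic usage differs; the full 27-point sweep finds no disagreement.
verdict: equivalent


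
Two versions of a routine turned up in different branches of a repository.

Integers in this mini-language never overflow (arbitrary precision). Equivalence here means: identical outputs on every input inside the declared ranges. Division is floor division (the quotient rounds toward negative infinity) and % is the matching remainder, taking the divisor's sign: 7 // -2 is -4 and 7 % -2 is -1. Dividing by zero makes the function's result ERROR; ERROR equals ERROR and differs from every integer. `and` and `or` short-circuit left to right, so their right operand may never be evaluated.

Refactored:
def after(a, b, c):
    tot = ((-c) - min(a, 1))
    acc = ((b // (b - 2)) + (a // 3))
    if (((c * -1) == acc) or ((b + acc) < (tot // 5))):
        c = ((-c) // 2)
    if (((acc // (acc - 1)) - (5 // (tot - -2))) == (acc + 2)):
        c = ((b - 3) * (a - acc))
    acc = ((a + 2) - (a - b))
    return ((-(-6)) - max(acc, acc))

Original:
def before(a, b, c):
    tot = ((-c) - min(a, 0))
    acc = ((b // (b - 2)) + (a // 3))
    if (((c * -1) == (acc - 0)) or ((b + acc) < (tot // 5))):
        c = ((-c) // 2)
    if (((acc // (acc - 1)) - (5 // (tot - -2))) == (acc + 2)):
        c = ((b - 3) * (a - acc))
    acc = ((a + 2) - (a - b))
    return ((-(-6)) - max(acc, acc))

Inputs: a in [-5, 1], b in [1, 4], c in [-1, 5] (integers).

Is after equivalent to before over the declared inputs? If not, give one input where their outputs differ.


The rewrite breaks on a=1, b=1, c=1, where the results are 3 and ERROR.
before: tot becomes -1; next acc becomes -1; next (((c * -1) == (acc - 0)) or ((b + acc) < (tot // 5))) evaluates to true; next c becomes -1; next (((acc // (acc - 1)) - (5 // (tot - -2))) == (acc + 2)) evaluates to false; next acc becomes 3; next final value 3
after: tot becomes -2; next acc becomes -1; next (((c * -1) == acc) or ((b + acc) < (tot // 5))) evaluates to true; next c becomes -1; next hits division by zero so the output is ERROR
verdict: not equivalent; witness: a=1, b=1, c=1


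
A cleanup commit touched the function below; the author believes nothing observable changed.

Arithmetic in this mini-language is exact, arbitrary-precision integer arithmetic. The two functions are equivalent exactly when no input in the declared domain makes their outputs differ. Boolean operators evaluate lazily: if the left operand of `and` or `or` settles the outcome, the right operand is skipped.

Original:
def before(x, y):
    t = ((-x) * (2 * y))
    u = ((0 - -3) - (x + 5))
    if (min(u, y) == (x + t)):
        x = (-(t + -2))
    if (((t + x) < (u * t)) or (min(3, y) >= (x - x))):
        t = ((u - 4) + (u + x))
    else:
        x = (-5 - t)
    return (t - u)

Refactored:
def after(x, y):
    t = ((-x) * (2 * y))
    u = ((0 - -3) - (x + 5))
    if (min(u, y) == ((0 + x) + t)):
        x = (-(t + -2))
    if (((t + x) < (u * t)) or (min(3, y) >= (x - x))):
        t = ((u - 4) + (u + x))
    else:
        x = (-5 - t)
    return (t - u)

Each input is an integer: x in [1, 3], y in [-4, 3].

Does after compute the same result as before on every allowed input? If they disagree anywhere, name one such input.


The two are interchangeable: constant usage differs, and arithmetic usage differs, and every declared input agrees.
As a probe, take x=3, y=-4: before runs t becomes 24; next u becomes -5; next (min(u, y) == (x + t)) evaluates to false; next (((t + x) < (u * t)) or (min(3, y) >= (x - x))) evaluates to false; next x becomes -29; next final value 29; after runs t becomes 24; next u becomes -5; next (min(u, y) == ((0 + x) + t)) evaluates to false; next (((t + x) < (u * t)) or (min(3, y) >= (x - x))) evaluates to false; next x becomes -29; next final value 29; both end at 29.
Checked all 24 inputs in the declared domain: the outputs agree on every one.
verdict: equivalent


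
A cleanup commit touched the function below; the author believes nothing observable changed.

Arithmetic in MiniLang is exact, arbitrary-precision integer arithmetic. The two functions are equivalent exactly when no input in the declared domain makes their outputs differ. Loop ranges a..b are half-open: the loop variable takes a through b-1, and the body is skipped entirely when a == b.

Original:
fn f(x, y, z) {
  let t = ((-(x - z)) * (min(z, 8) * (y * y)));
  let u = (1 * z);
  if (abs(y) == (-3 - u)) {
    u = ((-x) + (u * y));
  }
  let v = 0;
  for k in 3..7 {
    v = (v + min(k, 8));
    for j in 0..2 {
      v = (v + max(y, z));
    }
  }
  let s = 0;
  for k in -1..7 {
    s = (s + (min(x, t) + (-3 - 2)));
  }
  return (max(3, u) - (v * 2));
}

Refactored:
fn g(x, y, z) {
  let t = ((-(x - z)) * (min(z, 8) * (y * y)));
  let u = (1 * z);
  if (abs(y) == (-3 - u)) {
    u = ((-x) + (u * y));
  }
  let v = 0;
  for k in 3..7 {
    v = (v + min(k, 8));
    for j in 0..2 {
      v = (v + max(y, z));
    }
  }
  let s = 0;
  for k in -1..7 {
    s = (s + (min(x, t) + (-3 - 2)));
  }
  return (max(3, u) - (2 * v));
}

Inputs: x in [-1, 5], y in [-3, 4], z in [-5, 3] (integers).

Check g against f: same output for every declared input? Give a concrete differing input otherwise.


Reading the diff, among the changes: same computation, different form.
One worked example (x=-1, y=1, z=1) — f: t := 2 | u := 1 | (abs(y) == (-3 - u)): false | v := 0 | iter k=3: | v := 3 | iter j=0: | v := 4 | iter j=1: | v := 5 | iter k=4: | v := 9 | iter j=0: | v := 10 | iter j=1: | v := 11 | iter k=5: | v := 16 | iter j=0: | v := 17 | iter j=1: | v := 18 | iter k=6: | v := 24 | iter j=0: | v := 25 | iter j=1: | v := 26 | s := 0 | iter k=-1: | s := -6 | iter k=0: | s := -12 | iter k=1: | s := -18 | iter k=2: | s := -24 | iter k=3: | s := -30 | iter k=4: | s := -36 | iter k=5: | s := -42 | iter k=6: | s := -48 | result -49; g: t := 2 | u := 1 | (abs(y) == (-3 - u)): false | v := 0 | iter k=3: | v := 3 | iter j=0: | v := 4 | iter j=1: | v := 5 | iter k=4: | v := 9 | iter j=0: | v := 10 | iter j=1: | v := 11 | iter k=5: | v := 16 | iter j=0: | v := 17 | iter j=1: | v := 18 | iter k=6: | v := 24 | iter j=0: | v := 25 | iter j=1: | v := 26 | s := 0 | iter k=-1: | s := -6 | iter k=0: | s := -12 | iter k=1: | s := -18 | iter k=2: | s := -24 | iter k=3: | s := -30 | iter k=4: | s := -36 | iter k=5: | s := -42 | iter k=6: | s := -48 | result -49; agreement on -49.
Sweeping the whole domain (504 inputs) finds no disagreement.
verdict: equivalent


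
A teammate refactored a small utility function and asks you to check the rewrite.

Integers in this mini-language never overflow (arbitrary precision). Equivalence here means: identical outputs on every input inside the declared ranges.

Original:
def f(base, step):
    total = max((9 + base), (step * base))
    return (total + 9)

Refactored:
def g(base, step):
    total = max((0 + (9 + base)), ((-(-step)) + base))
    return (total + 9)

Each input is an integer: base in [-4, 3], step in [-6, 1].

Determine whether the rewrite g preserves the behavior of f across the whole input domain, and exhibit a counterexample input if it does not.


Consider the input base=-4, step=-6.
f: total := 24 | result 33
g: total := 5 | result 14
33 and 14 differ, so these are not the same function on this domain.
verdict: not equivalent; witness: base=-4, step=-6


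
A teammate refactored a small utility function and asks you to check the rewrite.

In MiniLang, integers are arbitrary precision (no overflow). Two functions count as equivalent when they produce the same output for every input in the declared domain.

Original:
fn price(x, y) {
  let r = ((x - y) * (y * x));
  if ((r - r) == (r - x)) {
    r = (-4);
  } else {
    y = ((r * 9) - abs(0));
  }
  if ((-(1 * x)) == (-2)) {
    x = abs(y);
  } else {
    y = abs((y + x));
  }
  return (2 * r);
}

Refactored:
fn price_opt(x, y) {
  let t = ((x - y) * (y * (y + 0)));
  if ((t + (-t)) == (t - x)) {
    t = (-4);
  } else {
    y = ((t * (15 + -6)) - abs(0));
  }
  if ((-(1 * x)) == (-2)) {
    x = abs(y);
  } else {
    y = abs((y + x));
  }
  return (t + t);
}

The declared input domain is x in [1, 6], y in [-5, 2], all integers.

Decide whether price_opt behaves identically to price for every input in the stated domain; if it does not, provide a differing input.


Evaluate both at x=1, y=-5.
price: r := -30 | ((r - r) == (r - x)): false | y := -270 | ((-(1 * x)) == (-2)): false | y := 269 | result -60
price_opt: t := 150 | ((t + (-t)) == (t - x)): false | y := 1350 | ((-(1 * x)) == (-2)): false | y := 1351 | result 300
-60 and 300 differ, so these are not the same function on this domain.
verdict: not equivalent; witness: x=1, y=-5


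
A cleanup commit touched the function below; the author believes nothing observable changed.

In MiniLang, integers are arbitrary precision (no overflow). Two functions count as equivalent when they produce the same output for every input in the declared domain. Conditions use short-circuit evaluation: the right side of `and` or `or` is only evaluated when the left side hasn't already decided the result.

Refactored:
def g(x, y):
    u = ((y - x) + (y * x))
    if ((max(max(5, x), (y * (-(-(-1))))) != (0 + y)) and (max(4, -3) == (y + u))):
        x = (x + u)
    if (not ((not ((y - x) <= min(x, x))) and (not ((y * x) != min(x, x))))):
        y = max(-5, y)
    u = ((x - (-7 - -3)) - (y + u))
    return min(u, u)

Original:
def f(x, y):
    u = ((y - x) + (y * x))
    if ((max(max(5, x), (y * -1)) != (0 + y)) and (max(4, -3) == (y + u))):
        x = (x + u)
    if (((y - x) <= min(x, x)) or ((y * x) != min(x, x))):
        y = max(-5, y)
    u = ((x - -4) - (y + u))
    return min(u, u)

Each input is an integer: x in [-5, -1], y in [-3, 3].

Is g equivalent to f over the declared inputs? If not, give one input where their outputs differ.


Reading the diff, among the changes: arithmetic usage differs; boolean connective usage differs; constant usage differs.
One worked example (x=-1, y=-3) — f: u = 1; ((max(max(5, x), (y * -1)) != (0 + y)) and (max(4, -3) == (y + u))) -> false; (((y - x) <= min(x, x)) or ((y * x) != min(x, x))) -> true; y = -3; u = 5; return 5; g: u = 1; ((max(max(5, x), (y * (-(-(-1))))) != (0 + y)) and (max(4, -3) == (y + u))) -> false; (not ((not ((y - x) <= min(x, x))) and (not ((y * x) != min(x, x))))) -> true; y = -3; u = 5; return 5; agreement on 5.
Across all 35 domain points the two functions coincide.
verdict: equivalent


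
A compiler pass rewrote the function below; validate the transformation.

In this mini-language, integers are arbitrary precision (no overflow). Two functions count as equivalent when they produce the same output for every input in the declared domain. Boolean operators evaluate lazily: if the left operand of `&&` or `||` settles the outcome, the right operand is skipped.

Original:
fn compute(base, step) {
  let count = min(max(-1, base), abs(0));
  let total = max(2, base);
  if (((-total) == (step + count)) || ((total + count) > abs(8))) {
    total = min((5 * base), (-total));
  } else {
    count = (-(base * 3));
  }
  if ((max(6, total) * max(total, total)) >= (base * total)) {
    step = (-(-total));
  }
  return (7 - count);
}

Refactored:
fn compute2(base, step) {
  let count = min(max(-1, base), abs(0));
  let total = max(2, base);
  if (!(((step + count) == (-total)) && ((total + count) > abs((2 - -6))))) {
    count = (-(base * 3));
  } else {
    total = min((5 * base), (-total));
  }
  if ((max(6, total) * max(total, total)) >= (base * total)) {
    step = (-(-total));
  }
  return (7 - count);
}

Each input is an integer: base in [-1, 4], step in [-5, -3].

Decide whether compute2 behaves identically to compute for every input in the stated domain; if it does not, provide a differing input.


Run the pair on base=3, step=-3.
compute: count=0, then total=3, then (((-total) == (step + count)) || ((total + count) > abs(8))) is true, then total=-3, then ((max(6, total) * max(total, total)) >= (base * total)) is false, then returns 7
compute2: count=0, then total=3, then (!(((step + count) == (-total)) && ((total + count) > abs((2 - -6))))) is true, then count=-9, then ((max(6, total) * max(total, total)) >= (base * total)) is true, then step=3, then returns 16
7 against 16: the behavior changed.
verdict: not equivalent; witness: base=3, step=-3


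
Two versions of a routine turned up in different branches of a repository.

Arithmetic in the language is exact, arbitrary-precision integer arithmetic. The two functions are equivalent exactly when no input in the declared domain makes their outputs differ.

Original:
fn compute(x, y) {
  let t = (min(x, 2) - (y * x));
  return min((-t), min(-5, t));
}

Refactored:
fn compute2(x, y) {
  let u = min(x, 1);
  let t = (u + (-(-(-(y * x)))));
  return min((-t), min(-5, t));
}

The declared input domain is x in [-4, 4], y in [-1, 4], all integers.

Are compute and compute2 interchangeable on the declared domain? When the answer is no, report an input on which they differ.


There is a counterexample at x=2, y=4: -6 on one side, -7 on the other.
compute: t=-6, then returns -6
compute2: u=1, then t=-7, then returns -7
verdict: not equivalent; witness: x=2, y=4


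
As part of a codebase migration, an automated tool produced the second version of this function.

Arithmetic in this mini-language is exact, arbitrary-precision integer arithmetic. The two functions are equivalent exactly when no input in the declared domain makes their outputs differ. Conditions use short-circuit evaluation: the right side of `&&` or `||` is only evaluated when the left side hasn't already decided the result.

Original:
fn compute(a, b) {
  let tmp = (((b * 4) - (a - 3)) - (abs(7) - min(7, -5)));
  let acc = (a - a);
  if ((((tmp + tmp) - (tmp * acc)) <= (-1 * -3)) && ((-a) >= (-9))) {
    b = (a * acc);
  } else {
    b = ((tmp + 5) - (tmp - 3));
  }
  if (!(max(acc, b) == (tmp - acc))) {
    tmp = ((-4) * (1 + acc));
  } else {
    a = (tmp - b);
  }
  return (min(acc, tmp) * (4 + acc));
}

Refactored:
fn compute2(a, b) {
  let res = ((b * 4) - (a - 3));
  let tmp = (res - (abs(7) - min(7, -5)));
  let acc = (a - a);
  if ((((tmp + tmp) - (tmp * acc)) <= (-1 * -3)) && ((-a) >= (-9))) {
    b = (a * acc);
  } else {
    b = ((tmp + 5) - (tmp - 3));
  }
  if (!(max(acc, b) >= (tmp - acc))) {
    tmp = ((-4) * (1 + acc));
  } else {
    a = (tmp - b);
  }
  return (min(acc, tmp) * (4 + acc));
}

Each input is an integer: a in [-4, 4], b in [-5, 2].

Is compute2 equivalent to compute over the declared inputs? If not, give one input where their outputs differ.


Consider the input a=-4, b=-5.
compute: tmp=-25, then acc=0, then ((((tmp + tmp) - (tmp * acc)) <= (-1 * -3)) && ((-a) >= (-9))) is true, then b=0, then (!(max(acc, b) == (tmp - acc))) is true, then tmp=-4, then returns -16
compute2: res=-13, then tmp=-25, then acc=0, then ((((tmp + tmp) - (tmp * acc)) <= (-1 * -3)) && ((-a) >= (-9))) is true, then b=0, then (!(max(acc, b) >= (tmp - acc))) is false, then a=-25, then returns -100
-16 vs -100 — the two versions disagree here.
verdict: not equivalent; witness: a=-4, b=-5


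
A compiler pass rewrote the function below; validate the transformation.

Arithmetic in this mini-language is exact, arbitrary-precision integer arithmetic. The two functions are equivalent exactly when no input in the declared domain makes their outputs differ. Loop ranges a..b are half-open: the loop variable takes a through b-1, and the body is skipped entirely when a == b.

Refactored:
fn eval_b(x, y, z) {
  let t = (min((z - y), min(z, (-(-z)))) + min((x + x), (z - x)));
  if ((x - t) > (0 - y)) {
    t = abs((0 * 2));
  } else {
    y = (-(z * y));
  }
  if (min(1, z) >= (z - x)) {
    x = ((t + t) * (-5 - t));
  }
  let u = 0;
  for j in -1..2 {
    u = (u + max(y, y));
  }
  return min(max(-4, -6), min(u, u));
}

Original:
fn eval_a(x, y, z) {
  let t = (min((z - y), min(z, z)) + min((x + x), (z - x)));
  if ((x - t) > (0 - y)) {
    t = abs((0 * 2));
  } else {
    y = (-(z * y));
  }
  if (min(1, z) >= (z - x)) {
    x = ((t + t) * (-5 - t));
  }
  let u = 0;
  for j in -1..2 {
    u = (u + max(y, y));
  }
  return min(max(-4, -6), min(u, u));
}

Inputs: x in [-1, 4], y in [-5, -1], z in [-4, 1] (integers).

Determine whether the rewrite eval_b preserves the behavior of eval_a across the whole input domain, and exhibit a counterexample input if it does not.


Reading the diff, among the changes: same computation, different form.
Tracing x=3, y=-2, z=0: eval_a: t := -3 | ((x - t) > (0 - y)): true | t := 0 | (min(1, z) >= (z - x)): true | x := 0 | u := 0 | iter j=-1: | u := -2 | iter j=0: | u := -4 | iter j=1: | u := -6 | result -6 | eval_b: t := -3 | ((x - t) > (0 - y)): true | t := 0 | (min(1, z) >= (z - x)): true | x := 0 | u := 0 | iter j=-1: | u := -2 | iter j=0: | u := -4 | iter j=1: | u := -6 | result -6 — matching result -6.
Sweeping the whole domain (180 inputs) finds no disagreement.
verdict: equivalent


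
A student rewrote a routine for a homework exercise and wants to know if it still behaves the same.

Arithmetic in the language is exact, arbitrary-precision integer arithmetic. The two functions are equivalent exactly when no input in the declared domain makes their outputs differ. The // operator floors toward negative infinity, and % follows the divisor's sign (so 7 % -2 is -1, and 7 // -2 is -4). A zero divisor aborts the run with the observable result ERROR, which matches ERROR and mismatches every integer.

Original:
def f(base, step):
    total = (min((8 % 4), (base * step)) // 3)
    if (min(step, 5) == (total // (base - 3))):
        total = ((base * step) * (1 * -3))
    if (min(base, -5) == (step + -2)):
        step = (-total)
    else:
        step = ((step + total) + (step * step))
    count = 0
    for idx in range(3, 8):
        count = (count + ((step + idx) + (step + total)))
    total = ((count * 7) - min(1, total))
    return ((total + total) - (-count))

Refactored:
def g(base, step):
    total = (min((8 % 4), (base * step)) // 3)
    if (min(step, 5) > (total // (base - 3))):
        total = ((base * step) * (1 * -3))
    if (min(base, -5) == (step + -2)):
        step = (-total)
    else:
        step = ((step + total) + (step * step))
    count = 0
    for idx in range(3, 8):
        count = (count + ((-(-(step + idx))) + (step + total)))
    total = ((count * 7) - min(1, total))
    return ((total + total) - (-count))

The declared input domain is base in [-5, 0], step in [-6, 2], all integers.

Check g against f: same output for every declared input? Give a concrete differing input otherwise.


Run the pair on base=-5, step=1.
f: total=-2, then (min(step, 5) == (total // (base - 3))) is false, then (min(base, -5) == (step + -2)) is false, then step=0, then count=0, then (idx=3), then count=1, then (idx=4), then count=3, then (idx=5), then count=6, then (idx=6), then count=10, then (idx=7), then count=15, then total=107, then returns 229
g: total=-2, then (min(step, 5) > (total // (base - 3))) is true, then total=15, then (min(base, -5) == (step + -2)) is false, then step=17, then count=0, then (idx=3), then count=52, then (idx=4), then count=105, then (idx=5), then count=159, then (idx=6), then count=214, then (idx=7), then count=270, then total=1889, then returns 4048
229 != 4048, so the rewrite changes behavior.
verdict: not equivalent; witness: base=-5, step=1


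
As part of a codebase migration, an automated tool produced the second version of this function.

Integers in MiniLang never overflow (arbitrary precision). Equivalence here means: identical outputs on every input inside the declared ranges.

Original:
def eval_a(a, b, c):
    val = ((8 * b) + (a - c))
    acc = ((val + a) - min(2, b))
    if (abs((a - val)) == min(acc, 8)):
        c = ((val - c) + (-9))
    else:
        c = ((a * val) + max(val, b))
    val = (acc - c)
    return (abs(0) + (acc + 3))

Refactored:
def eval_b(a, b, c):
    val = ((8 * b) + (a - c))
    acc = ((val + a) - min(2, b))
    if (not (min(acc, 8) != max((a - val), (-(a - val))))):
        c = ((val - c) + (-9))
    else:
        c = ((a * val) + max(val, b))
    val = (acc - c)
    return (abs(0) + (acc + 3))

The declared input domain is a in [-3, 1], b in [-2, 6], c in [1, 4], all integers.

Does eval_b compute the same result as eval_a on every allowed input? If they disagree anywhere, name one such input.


Reading the diff, among the changes: comparison usage differs, and boolean connective usage differs, and arithmetic usage differs, and min/max/abs usage differs.
Spot check at a=1, b=1, c=3 — eval_a: val becomes 6; next acc becomes 6; next (abs((a - val)) == min(acc, 8)) evaluates to false; next c becomes 12; next val becomes -6; next final value 9. eval_b: val becomes 6; next acc becomes 6; next (not (min(acc, 8) != max((a - val), (-(a - val))))) evaluates to false; next c becomes 12; next val becomes -6; next final value 9. Both give 9.
An exhaustive pass over the 180 declared inputs shows identical outputs.
verdict: equivalent


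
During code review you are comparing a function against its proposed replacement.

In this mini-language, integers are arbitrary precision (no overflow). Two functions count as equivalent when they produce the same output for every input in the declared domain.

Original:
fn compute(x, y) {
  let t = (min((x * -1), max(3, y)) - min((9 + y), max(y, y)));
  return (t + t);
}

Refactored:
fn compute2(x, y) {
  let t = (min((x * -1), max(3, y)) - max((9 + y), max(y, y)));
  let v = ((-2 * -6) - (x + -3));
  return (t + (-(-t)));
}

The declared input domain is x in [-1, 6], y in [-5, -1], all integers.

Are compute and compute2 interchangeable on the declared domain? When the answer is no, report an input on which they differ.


Take x=-1, y=-5.
compute: t becomes 6; next final value 12
compute2: t becomes -3; next v becomes 16; next final value -6
12 vs -6 — the two versions disagree here.
verdict: not equivalent; witness: x=-1, y=-5


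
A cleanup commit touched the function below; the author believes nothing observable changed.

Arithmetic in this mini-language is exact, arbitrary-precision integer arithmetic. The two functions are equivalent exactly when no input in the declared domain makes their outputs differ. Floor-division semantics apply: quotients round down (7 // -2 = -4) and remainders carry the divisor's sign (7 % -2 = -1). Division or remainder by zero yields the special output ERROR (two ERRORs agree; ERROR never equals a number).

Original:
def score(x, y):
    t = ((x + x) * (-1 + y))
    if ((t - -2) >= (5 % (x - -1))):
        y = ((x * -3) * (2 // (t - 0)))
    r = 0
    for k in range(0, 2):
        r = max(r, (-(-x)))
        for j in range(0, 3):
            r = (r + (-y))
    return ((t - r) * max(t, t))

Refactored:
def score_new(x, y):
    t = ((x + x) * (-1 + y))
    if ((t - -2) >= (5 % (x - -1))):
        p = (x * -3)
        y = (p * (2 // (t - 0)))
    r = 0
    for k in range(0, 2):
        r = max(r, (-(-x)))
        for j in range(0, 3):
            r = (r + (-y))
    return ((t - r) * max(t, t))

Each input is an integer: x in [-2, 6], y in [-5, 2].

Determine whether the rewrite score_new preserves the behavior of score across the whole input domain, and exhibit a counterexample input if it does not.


Behavior is preserved: although local variable names differ, statement counts differ, the outputs never diverge.
As a probe, take x=-2, y=-5: score runs t becomes 24; next ((t - -2) >= (5 % (x - -1))) evaluates to true; next y becomes 0; next r becomes 0; next at k=0:; next r becomes 0; next at j=0:; next r becomes 0; next at j=1:; next r becomes 0; next at j=2:; next r becomes 0; next at k=1:; next r becomes 0; next at j=0:; next r becomes 0; next at j=1:; next r becomes 0; next at j=2:; next r becomes 0; next final value 576; score_new runs t becomes 24; next ((t - -2) >= (5 % (x - -1))) evaluates to true; next p becomes 6; next y becomes 0; next r becomes 0; next at k=0:; next r becomes 0; next at j=0:; next r becomes 0; next at j=1:; next r becomes 0; next at j=2:; next r becomes 0; next at k=1:; next r becomes 0; next at j=0:; next r becomes 0; next at j=1:; next r becomes 0; next at j=2:; next r becomes 0; next final value 576; both end at 576.
Across all 72 domain points the two functions coincide.
verdict: equivalent
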